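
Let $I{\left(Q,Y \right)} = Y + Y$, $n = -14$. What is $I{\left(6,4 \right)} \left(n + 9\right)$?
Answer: $-40$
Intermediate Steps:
$I{\left(Q,Y \right)} = 2 Y$
$I{\left(6,4 \right)} \left(n + 9\right) = 2 \cdot 4 \left(-14 + 9\right) = 8 \left(-5\right) = -40$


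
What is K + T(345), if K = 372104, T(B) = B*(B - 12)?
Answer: 486989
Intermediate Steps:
T(B) = B*(-12 + B)
K + T(345) = 372104 + 345*(-12 + 345) = 372104 + 345*333 = 372104 + 114885 = 486989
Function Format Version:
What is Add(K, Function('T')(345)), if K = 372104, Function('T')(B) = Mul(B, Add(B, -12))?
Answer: 486989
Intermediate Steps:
Function('T')(B) = Mul(B, Add(-12, B))
Add(K, Function('T')(345)) = Add(372104, Mul(345, Add(-12, 345))) = Add(372104, Mul(345, 333)) = Add(372104, 114885) = 486989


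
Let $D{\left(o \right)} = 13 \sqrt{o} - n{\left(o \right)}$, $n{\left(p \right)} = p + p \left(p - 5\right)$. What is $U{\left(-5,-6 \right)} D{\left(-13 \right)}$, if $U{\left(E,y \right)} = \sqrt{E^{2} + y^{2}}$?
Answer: $13 \sqrt{61} \left(-17 + i \sqrt{13}\right) \approx -1726.1 + 366.08 i$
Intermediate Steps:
$n{\left(p \right)} = p + p \left(-5 + p\right)$
$D{\left(o \right)} = 13 \sqrt{o} - o \left(-4 + o\right)$
$U{\left(-5,-6 \right)} D{\left(-13 \right)} = \sqrt{\left(-5\right)^{2} + \left(-6\right)^{2}} \left(13 \sqrt{-13} - - 13 \left(-4 - 13\right)\right) = \sqrt{25 + 36} \left(13 i \sqrt{13} - \left(-13\right) \left(-17\right)\right) = \sqrt{61} \left(13 i \sqrt{13} - 221\right) = \sqrt{61} \left(-221 + 13 i \sqrt{13}\right)$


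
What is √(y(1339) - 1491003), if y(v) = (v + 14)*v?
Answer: 2*√80166 ≈ 566.27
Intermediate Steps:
y(v) = v*(14 + v) (y(v) = (14 + v)*v = v*(14 + v))
√(y(1339) - 1491003) = √(1339*(14 + 1339) - 1491003) = √(1339*1353 - 1491003) = √(1811667 - 1491003) = √320664 = 2*√80166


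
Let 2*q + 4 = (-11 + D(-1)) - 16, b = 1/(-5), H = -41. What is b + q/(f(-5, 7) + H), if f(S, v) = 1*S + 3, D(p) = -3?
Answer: 42/215 ≈ 0.19535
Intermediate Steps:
f(S, v) = 3 + S (f(S, v) = S + 3 = 3 + S)
b = -⅕ ≈ -0.20000
q = -17 (q = -2 + ((-11 - 3) - 16)/2 = -2 + (-14 - 16)/2 = -2 + (½)*(-30) = -2 - 15 = -17)
b + q/(f(-5, 7) + H) = -⅕ - 17/((3 - 5) - 41) = -⅕ - 17/(-2 - 41) = -⅕ - 17/(-43) = -⅕ - 1/43*(-17) = -⅕ + 17/43 = 42/215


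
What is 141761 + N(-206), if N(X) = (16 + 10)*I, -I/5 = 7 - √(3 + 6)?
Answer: 141241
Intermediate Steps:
I = -20 (I = -5*(7 - √(3 + 6)) = -5*(7 - √9) = -5*(7 - 1*3) = -5*(7 - 3) = -5*4 = -20)
N(X) = -520 (N(X) = (16 + 10)*(-20) = 26*(-20) = -520)
141761 + N(-206) = 141761 - 520 = 141241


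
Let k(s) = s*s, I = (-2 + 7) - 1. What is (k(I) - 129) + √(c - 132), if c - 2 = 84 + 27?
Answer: -113 + I*√19 ≈ -113.0 + 4.3589*I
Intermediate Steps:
I = 4 (I = 5 - 1 = 4)
c = 113 (c = 2 + (84 + 27) = 2 + 111 = 113)
k(s) = s²
(k(I) - 129) + √(c - 132) = (4² - 129) + √(113 - 132) = (16 - 129) + √(-19) = -113 + I*√19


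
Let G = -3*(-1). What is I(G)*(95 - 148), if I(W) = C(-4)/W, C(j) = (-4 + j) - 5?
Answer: 689/3 ≈ 229.67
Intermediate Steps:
C(j) = -9 + j
G = 3
I(W) = -13/W (I(W) = (-9 - 4)/W = -13/W)
I(G)*(95 - 148) = (-13/3)*(95 - 148) = -13*1/3*(-53) = -13/3*(-53) = 689/3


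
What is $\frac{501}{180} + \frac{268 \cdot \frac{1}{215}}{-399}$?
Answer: $\frac{954001}{343140} \approx 2.7802$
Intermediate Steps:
$\frac{501}{180} + \frac{268 \cdot \frac{1}{215}}{-399} = 501 \cdot \frac{1}{180} + 268 \cdot \frac{1}{215} \left(- \frac{1}{399}\right) = \frac{167}{60} + \frac{268}{215} \left(- \frac{1}{399}\right) = \frac{167}{60} - \frac{268}{85785} = \frac{954001}{343140}$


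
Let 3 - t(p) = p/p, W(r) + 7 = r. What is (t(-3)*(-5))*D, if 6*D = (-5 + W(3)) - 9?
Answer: 30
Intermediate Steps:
W(r) = -7 + r
t(p) = 2 (t(p) = 3 - p/p = 3 - 1*1 = 3 - 1 = 2)
D = -3 (D = ((-5 + (-7 + 3)) - 9)/6 = ((-5 - 4) - 9)/6 = (-9 - 9)/6 = (1/6)*(-18) = -3)
(t(-3)*(-5))*D = (2*(-5))*(-3) = -10*(-3) = 30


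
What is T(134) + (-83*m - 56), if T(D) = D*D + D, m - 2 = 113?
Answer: 8489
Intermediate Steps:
m = 115 (m = 2 + 113 = 115)
T(D) = D + D**2 (T(D) = D**2 + D = D + D**2)
T(134) + (-83*m - 56) = 134*(1 + 134) + (-83*115 - 56) = 134*135 + (-9545 - 56) = 18090 - 9601 = 8489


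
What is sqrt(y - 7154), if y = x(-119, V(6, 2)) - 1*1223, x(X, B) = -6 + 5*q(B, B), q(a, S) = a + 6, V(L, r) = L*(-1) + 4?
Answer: I*sqrt(8363) ≈ 91.449*I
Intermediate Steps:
V(L, r) = 4 - L (V(L, r) = -L + 4 = 4 - L)
q(a, S) = 6 + a
x(X, B) = 24 + 5*B (x(X, B) = -6 + 5*(6 + B) = -6 + (30 + 5*B) = 24 + 5*B)
y = -1209 (y = (24 + 5*(4 - 1*6)) - 1*1223 = (24 + 5*(4 - 6)) - 1223 = (24 + 5*(-2)) - 1223 = (24 - 10) - 1223 = 14 - 1223 = -1209)
sqrt(y - 7154) = sqrt(-1209 - 7154) = sqrt(-8363) = I*sqrt(8363)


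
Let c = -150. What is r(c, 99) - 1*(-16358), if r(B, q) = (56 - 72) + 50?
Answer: 16392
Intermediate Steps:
r(B, q) = 34 (r(B, q) = -16 + 50 = 34)
r(c, 99) - 1*(-16358) = 34 - 1*(-16358) = 34 + 16358 = 16392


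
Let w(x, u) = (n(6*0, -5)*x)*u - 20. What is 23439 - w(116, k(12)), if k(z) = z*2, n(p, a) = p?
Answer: 23459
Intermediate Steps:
k(z) = 2*z
w(x, u) = -20 (w(x, u) = ((6*0)*x)*u - 20 = (0*x)*u - 20 = 0*u - 20 = 0 - 20 = -20)
23439 - w(116, k(12)) = 23439 - 1*(-20) = 23439 + 20 = 23459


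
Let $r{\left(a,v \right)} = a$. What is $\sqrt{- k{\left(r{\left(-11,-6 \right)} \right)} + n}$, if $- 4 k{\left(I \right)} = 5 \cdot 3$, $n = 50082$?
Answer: $\frac{\sqrt{200343}}{2} \approx 223.8$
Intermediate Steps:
$k{\left(I \right)} = - \frac{15}{4}$ ($k{\left(I \right)} = - \frac{5 \cdot 3}{4} = \left(- \frac{1}{4}\right) 15 = - \frac{15}{4}$)
$\sqrt{- k{\left(r{\left(-11,-6 \right)} \right)} + n} = \sqrt{\left(-1\right) \left(- \frac{15}{4}\right) + 50082} = \sqrt{\frac{15}{4} + 50082} = \sqrt{\frac{200343}{4}} = \frac{\sqrt{200343}}{2}$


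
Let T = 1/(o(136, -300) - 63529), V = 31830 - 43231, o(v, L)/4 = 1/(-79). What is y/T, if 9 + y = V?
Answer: 57264450950/79 ≈ 7.2487e+8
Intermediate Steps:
o(v, L) = -4/79 (o(v, L) = 4/(-79) = 4*(-1/79) = -4/79)
V = -11401
y = -11410 (y = -9 - 11401 = -11410)
T = -79/5018795 (T = 1/(-4/79 - 63529) = 1/(-5018795/79) = -79/5018795 ≈ -1.5741e-5)
y/T = -11410/(-79/5018795) = -11410*(-5018795/79) = 57264450950/79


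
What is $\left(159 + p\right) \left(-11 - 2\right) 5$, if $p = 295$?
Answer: $-29510$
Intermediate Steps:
$\left(159 + p\right) \left(-11 - 2\right) 5 = \left(159 + 295\right) \left(-11 - 2\right) 5 = 454 \left(\left(-13\right) 5\right) = 454 \left(-65\right) = -29510$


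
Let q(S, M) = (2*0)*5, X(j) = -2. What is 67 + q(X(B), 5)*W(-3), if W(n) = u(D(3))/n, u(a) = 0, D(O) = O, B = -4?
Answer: 67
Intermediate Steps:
q(S, M) = 0 (q(S, M) = 0*5 = 0)
W(n) = 0 (W(n) = 0/n = 0)
67 + q(X(B), 5)*W(-3) = 67 + 0*0 = 67 + 0 = 67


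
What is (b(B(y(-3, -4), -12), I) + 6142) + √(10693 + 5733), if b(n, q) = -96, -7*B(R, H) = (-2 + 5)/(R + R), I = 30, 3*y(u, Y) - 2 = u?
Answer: 6046 + √16426 ≈ 6174.2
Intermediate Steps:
y(u, Y) = ⅔ + u/3
B(R, H) = -3/(14*R) (B(R, H) = -(-2 + 5)/(7*(R + R)) = -3/(7*(2*R)) = -3*1/(2*R)/7 = -3/(14*R))
(b(B(y(-3, -4), -12), I) + 6142) + √(10693 + 5733) = (-96 + 6142) + √(10693 + 5733) = 6046 + √16426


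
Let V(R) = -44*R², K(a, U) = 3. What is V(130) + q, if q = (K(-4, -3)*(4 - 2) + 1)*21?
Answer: -743453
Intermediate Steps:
q = 147 (q = (3*(4 - 2) + 1)*21 = (3*2 + 1)*21 = (6 + 1)*21 = 7*21 = 147)
V(130) + q = -44*130² + 147 = -44*16900 + 147 = -743600 + 147 = -743453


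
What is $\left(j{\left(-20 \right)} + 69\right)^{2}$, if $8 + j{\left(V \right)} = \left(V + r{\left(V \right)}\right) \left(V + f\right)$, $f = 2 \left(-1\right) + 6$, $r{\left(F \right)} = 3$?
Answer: $110889$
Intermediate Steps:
$f = 4$ ($f = -2 + 6 = 4$)
$j{\left(V \right)} = -8 + \left(3 + V\right) \left(4 + V\right)$ ($j{\left(V \right)} = -8 + \left(V + 3\right) \left(V + 4\right) = -8 + \left(3 + V\right) \left(4 + V\right)$)
$\left(j{\left(-20 \right)} + 69\right)^{2} = \left(\left(4 + \left(-20\right)^{2} + 7 \left(-20\right)\right) + 69\right)^{2} = \left(\left(4 + 400 - 140\right) + 69\right)^{2} = \left(264 + 69\right)^{2} = 333^{2} = 110889$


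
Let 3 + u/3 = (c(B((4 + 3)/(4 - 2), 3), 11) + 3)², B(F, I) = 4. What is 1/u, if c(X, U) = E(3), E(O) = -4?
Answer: -⅙ ≈ -0.16667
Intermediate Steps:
c(X, U) = -4
u = -6 (u = -9 + 3*(-4 + 3)² = -9 + 3*(-1)² = -9 + 3*1 = -9 + 3 = -6)
1/u = 1/(-6) = -⅙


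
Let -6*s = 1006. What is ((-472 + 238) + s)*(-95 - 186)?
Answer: 338605/3 ≈ 1.1287e+5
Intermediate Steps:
s = -503/3 (s = -⅙*1006 = -503/3 ≈ -167.67)
((-472 + 238) + s)*(-95 - 186) = ((-472 + 238) - 503/3)*(-95 - 186) = (-234 - 503/3)*(-281) = -1205/3*(-281) = 338605/3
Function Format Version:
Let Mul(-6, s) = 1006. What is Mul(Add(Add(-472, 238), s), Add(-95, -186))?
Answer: Rational(338605, 3) ≈ 1.1287e+5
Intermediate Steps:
s = Rational(-503, 3) (s = Mul(Rational(-1, 6), 1006) = Rational(-503, 3) ≈ -167.67)
Mul(Add(Add(-472, 238), s), Add(-95, -186)) = Mul(Add(Add(-472, 238), Rational(-503, 3)), Add(-95, -186)) = Mul(Add(-234, Rational(-503, 3)), -281) = Mul(Rational(-1205, 3), -281) = Rational(338605, 3)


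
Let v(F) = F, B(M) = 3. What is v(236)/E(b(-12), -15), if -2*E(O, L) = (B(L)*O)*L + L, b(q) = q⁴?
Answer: 472/933135 ≈ 0.00050582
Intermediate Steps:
E(O, L) = -L/2 - 3*L*O/2 (E(O, L) = -((3*O)*L + L)/2 = -(3*L*O + L)/2 = -(L + 3*L*O)/2 = -L/2 - 3*L*O/2)
v(236)/E(b(-12), -15) = 236/((-½*(-15)*(1 + 3*(-12)⁴))) = 236/((-½*(-15)*(1 + 3*20736))) = 236/((-½*(-15)*(1 + 62208))) = 236/((-½*(-15)*62209)) = 236/(933135/2) = 236*(2/933135) = 472/933135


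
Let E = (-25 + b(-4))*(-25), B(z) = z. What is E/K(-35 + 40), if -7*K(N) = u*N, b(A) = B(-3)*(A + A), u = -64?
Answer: 35/64 ≈ 0.54688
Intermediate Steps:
b(A) = -6*A (b(A) = -3*(A + A) = -6*A)
K(N) = 64*N/7 (K(N) = -(-64)*N/7 = 64*N/7)
E = 25 (E = (-25 - 6*(-4))*(-25) = (-25 + 24)*(-25) = -1*(-25) = 25)
E/K(-35 + 40) = 25/((64*(-35 + 40)/7)) = 25/(((64/7)*5)) = 25/(320/7) = 25*(7/320) = 35/64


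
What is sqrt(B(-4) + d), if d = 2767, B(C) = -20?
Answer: sqrt(2747) ≈ 52.412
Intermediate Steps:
sqrt(B(-4) + d) = sqrt(-20 + 2767) = sqrt(2747)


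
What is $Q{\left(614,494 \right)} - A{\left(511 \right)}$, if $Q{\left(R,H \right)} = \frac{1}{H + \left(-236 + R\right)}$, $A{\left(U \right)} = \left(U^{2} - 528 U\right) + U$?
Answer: $\frac{7129473}{872} \approx 8176.0$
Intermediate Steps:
$A{\left(U \right)} = U^{2} - 527 U$
$Q{\left(R,H \right)} = \frac{1}{-236 + H + R}$
$Q{\left(614,494 \right)} - A{\left(511 \right)} = \frac{1}{-236 + 494 + 614} - 511 \left(-527 + 511\right) = \frac{1}{872} - 511 \left(-16\right) = \frac{1}{872} - -8176 = \frac{1}{872} + 8176 = \frac{7129473}{872}$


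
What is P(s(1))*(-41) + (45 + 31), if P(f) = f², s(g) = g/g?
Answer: 35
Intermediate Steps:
s(g) = 1
P(s(1))*(-41) + (45 + 31) = 1²*(-41) + (45 + 31) = 1*(-41) + 76 = -41 + 76 = 35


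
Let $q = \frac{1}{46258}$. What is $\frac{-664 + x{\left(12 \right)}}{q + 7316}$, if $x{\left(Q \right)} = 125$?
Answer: $- \frac{24933062}{338423529} \approx -0.073674$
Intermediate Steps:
$q = \frac{1}{46258} \approx 2.1618 \cdot 10^{-5}$
$\frac{-664 + x{\left(12 \right)}}{q + 7316} = \frac{-664 + 125}{\frac{1}{46258} + 7316} = - \frac{539}{\frac{338423529}{46258}} = \left(-539\right) \frac{46258}{338423529} = - \frac{24933062}{338423529}$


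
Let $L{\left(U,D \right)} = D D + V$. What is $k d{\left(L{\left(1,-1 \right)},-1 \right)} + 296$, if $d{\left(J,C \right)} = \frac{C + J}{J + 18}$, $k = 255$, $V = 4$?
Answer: $\frac{7828}{23} \approx 340.35$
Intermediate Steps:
$L{\left(U,D \right)} = 4 + D^{2}$ ($L{\left(U,D \right)} = D D + 4 = D^{2} + 4 = 4 + D^{2}$)
$d{\left(J,C \right)} = \frac{C + J}{18 + J}$
$k d{\left(L{\left(1,-1 \right)},-1 \right)} + 296 = 255 \frac{-1 + \left(4 + \left(-1\right)^{2}\right)}{18 + \left(4 + \left(-1\right)^{2}\right)} + 296 = 255 \frac{-1 + \left(4 + 1\right)}{18 + \left(4 + 1\right)} + 296 = 255 \frac{-1 + 5}{18 + 5} + 296 = 255 \cdot \frac{1}{23} \cdot 4 + 296 = 255 \cdot \frac{4}{23} + 296 = \frac{1020}{23} + 296 = \frac{7828}{23}$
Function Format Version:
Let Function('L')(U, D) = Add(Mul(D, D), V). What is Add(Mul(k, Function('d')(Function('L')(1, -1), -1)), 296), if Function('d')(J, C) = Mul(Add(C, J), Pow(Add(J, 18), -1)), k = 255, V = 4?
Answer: Rational(7828, 23) ≈ 340.35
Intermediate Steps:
Function('L')(U, D) = Add(4, Pow(D, 2)) (Function('L')(U, D) = Add(Mul(D, D), 4) = Add(Pow(D, 2), 4) = Add(4, Pow(D, 2)))
Function('d')(J, C) = Mul(Pow(Add(18, J), -1), Add(C, J)) (Function('d')(J, C) = Mul(Add(C, J), Pow(Add(18, J), -1)) = Mul(Pow(Add(18, J), -1), Add(C, J)))
Add(Mul(k, Function('d')(Function('L')(1, -1), -1)), 296) = Add(Mul(255, Mul(Pow(Add(18, Add(4, Pow(-1, 2))), -1), Add(-1, Add(4, Pow(-1, 2))))), 296) = Add(Mul(255, Mul(Pow(Add(18, Add(4, 1)), -1), Add(-1, Add(4, 1)))), 296) = Add(Mul(255, Mul(Pow(Add(18, 5), -1), Add(-1, 5))), 296) = Add(Mul(255, Mul(Pow(23, -1), 4)), 296) = Add(Mul(255, Mul(Rational(1, 23), 4)), 296) = Add(Mul(255, Rational(4, 23)), 296) = Add(Rational(1020, 23), 296) = Rational(7828, 23)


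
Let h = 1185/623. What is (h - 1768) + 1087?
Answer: -423078/623 ≈ -679.10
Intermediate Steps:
h = 1185/623 (h = 1185*(1/623) = 1185/623 ≈ 1.9021)
(h - 1768) + 1087 = (1185/623 - 1768) + 1087 = -1100279/623 + 1087 = -423078/623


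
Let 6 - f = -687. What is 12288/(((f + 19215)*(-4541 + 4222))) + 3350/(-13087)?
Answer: -1786291438/6925915227 ≈ -0.25791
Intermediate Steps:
f = 693 (f = 6 - 1*(-687) = 6 + 687 = 693)
12288/(((f + 19215)*(-4541 + 4222))) + 3350/(-13087) = 12288/(((693 + 19215)*(-4541 + 4222))) + 3350/(-13087) = 12288/((19908*(-319))) + 3350*(-1/13087) = 12288/(-6350652) - 3350/13087 = 12288*(-1/6350652) - 3350/13087 = -1024/529221 - 3350/13087 = -1786291438/6925915227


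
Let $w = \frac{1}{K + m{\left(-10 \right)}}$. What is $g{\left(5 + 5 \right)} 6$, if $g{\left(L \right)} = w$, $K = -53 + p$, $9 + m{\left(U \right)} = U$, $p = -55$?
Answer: $- \frac{6}{127} \approx -0.047244$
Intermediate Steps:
$m{\left(U \right)} = -9 + U$
$K = -108$ ($K = -53 - 55 = -108$)
$w = - \frac{1}{127}$ ($w = \frac{1}{-108 - 19} = \frac{1}{-127} = - \frac{1}{127} \approx -0.007874$)
$g{\left(L \right)} = - \frac{1}{127}$
$g{\left(5 + 5 \right)} 6 = \left(- \frac{1}{127}\right) 6 = - \frac{6}{127}$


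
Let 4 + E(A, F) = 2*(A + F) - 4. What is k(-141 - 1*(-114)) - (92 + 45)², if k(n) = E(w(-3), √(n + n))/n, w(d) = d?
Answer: -506749/27 - 2*I*√6/9 ≈ -18768.0 - 0.54433*I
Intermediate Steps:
E(A, F) = -8 + 2*A + 2*F (E(A, F) = -4 + (2*(A + F) - 4) = -4 + ((2*A + 2*F) - 4) = -4 + (-4 + 2*A + 2*F) = -8 + 2*A + 2*F)
k(n) = (-14 + 2*√2*√n)/n (k(n) = (-8 + 2*(-3) + 2*√(n + n))/n = (-8 - 6 + 2*√(2*n))/n = (-8 - 6 + 2*(√2*√n))/n = (-8 - 6 + 2*√2*√n)/n = (-14 + 2*√2*√n)/n)
k(-141 - 1*(-114)) - (92 + 45)² = 2*(-7 + √2*√(-141 - 1*(-114)))/(-141 - 1*(-114)) - (92 + 45)² = 2*(-7 + √2*√(-141 + 114))/(-141 + 114) - 1*137² = 2*(-7 + √2*√(-27))/(-27) - 1*18769 = 2*(-1/27)*(-7 + √2*(3*I*√3)) - 18769 = 2*(-1/27)*(-7 + 3*I*√6) - 18769 = (14/27 - 2*I*√6/9) - 18769 = -506749/27 - 2*I*√6/9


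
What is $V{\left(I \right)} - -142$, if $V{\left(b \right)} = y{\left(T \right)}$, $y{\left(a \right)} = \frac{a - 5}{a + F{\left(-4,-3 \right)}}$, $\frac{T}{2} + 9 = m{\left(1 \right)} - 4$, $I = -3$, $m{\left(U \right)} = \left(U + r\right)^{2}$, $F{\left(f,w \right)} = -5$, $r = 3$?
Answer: $143$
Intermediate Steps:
$m{\left(U \right)} = \left(3 + U\right)^{2}$ ($m{\left(U \right)} = \left(U + 3\right)^{2} = \left(3 + U\right)^{2}$)
$T = 6$ ($T = -18 + 2 \left(\left(3 + 1\right)^{2} - 4\right) = -18 + 2 \left(4^{2} - 4\right) = -18 + 2 \left(16 - 4\right) = -18 + 2 \cdot 12 = -18 + 24 = 6$)
$y{\left(a \right)} = 1$ ($y{\left(a \right)} = \frac{a - 5}{a - 5} = \frac{-5 + a}{-5 + a} = 1$)
$V{\left(b \right)} = 1$
$V{\left(I \right)} - -142 = 1 - -142 = 1 + 142 = 143$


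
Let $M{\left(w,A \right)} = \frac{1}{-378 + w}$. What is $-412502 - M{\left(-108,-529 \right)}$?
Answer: $- \frac{200475971}{486} \approx -4.125 \cdot 10^{5}$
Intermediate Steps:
$-412502 - M{\left(-108,-529 \right)} = -412502 - \frac{1}{-378 - 108} = -412502 - \frac{1}{-486} = -412502 - - \frac{1}{486} = -412502 + \frac{1}{486} = - \frac{200475971}{486}$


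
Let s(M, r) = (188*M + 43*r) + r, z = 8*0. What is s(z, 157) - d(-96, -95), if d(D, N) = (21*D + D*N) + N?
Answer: -101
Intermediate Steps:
z = 0
d(D, N) = N + 21*D + D*N
s(M, r) = 44*r + 188*M (s(M, r) = (43*r + 188*M) + r = 44*r + 188*M)
s(z, 157) - d(-96, -95) = (44*157 + 188*0) - (-95 + 21*(-96) - 96*(-95)) = (6908 + 0) - (-95 - 2016 + 9120) = 6908 - 1*7009 = 6908 - 7009 = -101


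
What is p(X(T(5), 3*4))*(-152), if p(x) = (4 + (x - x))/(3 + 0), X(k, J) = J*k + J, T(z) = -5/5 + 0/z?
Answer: -608/3 ≈ -202.67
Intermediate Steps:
T(z) = -1 (T(z) = -5*⅕ + 0 = -1 + 0 = -1)
X(k, J) = J + J*k
p(x) = 4/3 (p(x) = (4 + 0)/3 = 4*(⅓) = 4/3)
p(X(T(5), 3*4))*(-152) = (4/3)*(-152) = -608/3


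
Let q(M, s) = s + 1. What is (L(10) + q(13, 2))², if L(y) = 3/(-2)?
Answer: 9/4 ≈ 2.2500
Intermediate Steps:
L(y) = -3/2 (L(y) = 3*(-½) = -3/2)
q(M, s) = 1 + s
(L(10) + q(13, 2))² = (-3/2 + (1 + 2))² = (-3/2 + 3)² = (3/2)² = 9/4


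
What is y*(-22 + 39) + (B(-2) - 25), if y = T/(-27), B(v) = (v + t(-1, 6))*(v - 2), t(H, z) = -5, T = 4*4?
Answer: -191/27 ≈ -7.0741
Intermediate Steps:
T = 16
B(v) = (-5 + v)*(-2 + v) (B(v) = (v - 5)*(v - 2) = (-5 + v)*(-2 + v))
y = -16/27 (y = 16/(-27) = 16*(-1/27) = -16/27 ≈ -0.59259)
y*(-22 + 39) + (B(-2) - 25) = -16*(-22 + 39)/27 + ((10 + (-2)² - 7*(-2)) - 25) = -16/27*17 + ((10 + 4 + 14) - 25) = -272/27 + (28 - 25) = -272/27 + 3 = -191/27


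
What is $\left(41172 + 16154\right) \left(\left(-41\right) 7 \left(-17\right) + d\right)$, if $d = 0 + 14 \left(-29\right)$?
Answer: $256419198$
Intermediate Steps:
$d = -406$ ($d = 0 - 406 = -406$)
$\left(41172 + 16154\right) \left(\left(-41\right) 7 \left(-17\right) + d\right) = \left(41172 + 16154\right) \left(\left(-41\right) 7 \left(-17\right) - 406\right) = 57326 \left(\left(-287\right) \left(-17\right) - 406\right) = 57326 \left(4879 - 406\right) = 57326 \cdot 4473 = 256419198$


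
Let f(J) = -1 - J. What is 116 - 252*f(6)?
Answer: 1880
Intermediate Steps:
116 - 252*f(6) = 116 - 252*(-1 - 1*6) = 116 - 252*(-1 - 6) = 116 - 252*(-7) = 116 + 1764 = 1880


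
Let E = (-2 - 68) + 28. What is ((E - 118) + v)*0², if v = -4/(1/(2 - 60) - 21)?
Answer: 0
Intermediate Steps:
E = -42 (E = -70 + 28 = -42)
v = 232/1219 (v = -4/(1/(-58) - 21) = -4/(-1/58 - 21) = -4/(-1219/58) = -58/1219*(-4) = 232/1219 ≈ 0.19032)
((E - 118) + v)*0² = ((-42 - 118) + 232/1219)*0² = (-160 + 232/1219)*0 = -194808/1219*0 = 0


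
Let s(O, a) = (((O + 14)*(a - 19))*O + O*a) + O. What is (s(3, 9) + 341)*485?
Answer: -67415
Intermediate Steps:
s(O, a) = O + O*a + O*(-19 + a)*(14 + O) (s(O, a) = (((14 + O)*(-19 + a))*O + O*a) + O = (((-19 + a)*(14 + O))*O + O*a) + O = (O*(-19 + a)*(14 + O) + O*a) + O = (O*a + O*(-19 + a)*(14 + O)) + O = O + O*a + O*(-19 + a)*(14 + O))
(s(3, 9) + 341)*485 = (3*(-265 - 19*3 + 15*9 + 3*9) + 341)*485 = (3*(-265 - 57 + 135 + 27) + 341)*485 = (3*(-160) + 341)*485 = (-480 + 341)*485 = -139*485 = -67415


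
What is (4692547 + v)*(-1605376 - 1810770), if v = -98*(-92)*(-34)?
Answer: -14983226604438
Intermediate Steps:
v = -306544 (v = 9016*(-34) = -306544)
(4692547 + v)*(-1605376 - 1810770) = (4692547 - 306544)*(-1605376 - 1810770) = 4386003*(-3416146) = -14983226604438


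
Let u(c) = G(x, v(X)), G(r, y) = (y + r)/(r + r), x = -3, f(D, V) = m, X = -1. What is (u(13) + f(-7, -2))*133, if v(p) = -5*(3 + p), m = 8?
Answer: 8113/6 ≈ 1352.2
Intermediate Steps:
f(D, V) = 8
v(p) = -15 - 5*p
G(r, y) = (r + y)/(2*r) (G(r, y) = (r + y)/((2*r)) = (r + y)*(1/(2*r)) = (r + y)/(2*r))
u(c) = 13/6 (u(c) = (½)*(-3 + (-15 - 5*(-1)))/(-3) = (½)*(-⅓)*(-3 + (-15 + 5)) = (½)*(-⅓)*(-3 - 10) = (½)*(-⅓)*(-13) = 13/6)
(u(13) + f(-7, -2))*133 = (13/6 + 8)*133 = (61/6)*133 = 8113/6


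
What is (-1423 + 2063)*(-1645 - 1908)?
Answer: -2273920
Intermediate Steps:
(-1423 + 2063)*(-1645 - 1908) = 640*(-3553) = -2273920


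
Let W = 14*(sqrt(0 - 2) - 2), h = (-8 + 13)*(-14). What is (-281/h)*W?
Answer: -562/5 + 281*I*sqrt(2)/5 ≈ -112.4 + 79.479*I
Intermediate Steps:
h = -70 (h = 5*(-14) = -70)
W = -28 + 14*I*sqrt(2) (W = 14*(sqrt(-2) - 2) = 14*(I*sqrt(2) - 2) = 14*(-2 + I*sqrt(2)) = -28 + 14*I*sqrt(2) ≈ -28.0 + 19.799*I)
(-281/h)*W = (-281/(-70))*(-28 + 14*I*sqrt(2)) = (-281*(-1/70))*(-28 + 14*I*sqrt(2)) = 281*(-28 + 14*I*sqrt(2))/70 = -562/5 + 281*I*sqrt(2)/5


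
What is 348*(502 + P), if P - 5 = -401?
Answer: 36888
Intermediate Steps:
P = -396 (P = 5 - 401 = -396)
348*(502 + P) = 348*(502 - 396) = 348*106 = 36888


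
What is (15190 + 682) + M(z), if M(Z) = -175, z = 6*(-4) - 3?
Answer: 15697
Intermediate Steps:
z = -27 (z = -24 - 3 = -27)
(15190 + 682) + M(z) = (15190 + 682) - 175 = 15872 - 175 = 15697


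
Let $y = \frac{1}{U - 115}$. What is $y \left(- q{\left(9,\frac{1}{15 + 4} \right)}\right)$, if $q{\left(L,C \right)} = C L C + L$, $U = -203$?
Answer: $\frac{543}{19133} \approx 0.02838$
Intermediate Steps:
$q{\left(L,C \right)} = L + L C^{2}$ ($q{\left(L,C \right)} = L C^{2} + L = L + L C^{2}$)
$y = - \frac{1}{318}$ ($y = \frac{1}{-203 - 115} = \frac{1}{-318} = - \frac{1}{318} \approx -0.0031447$)
$y \left(- q{\left(9,\frac{1}{15 + 4} \right)}\right) = - \frac{\left(-1\right) 9 \left(1 + \left(\frac{1}{15 + 4}\right)^{2}\right)}{318} = - \frac{\left(-1\right) 9 \left(1 + \left(\frac{1}{19}\right)^{2}\right)}{318} = - \frac{\left(-1\right) 9 \left(1 + \frac{1}{361}\right)}{318} = - \frac{\left(-1\right) 9 \cdot \frac{362}{361}}{318} = - \frac{\left(-1\right) \frac{3258}{361}}{318} = \left(- \frac{1}{318}\right) \left(- \frac{3258}{361}\right) = \frac{543}{19133}$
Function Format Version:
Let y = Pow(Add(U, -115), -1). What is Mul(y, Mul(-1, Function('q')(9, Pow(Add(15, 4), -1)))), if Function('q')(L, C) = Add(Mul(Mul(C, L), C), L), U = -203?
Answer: Rational(543, 19133) ≈ 0.028380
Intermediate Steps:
Function('q')(L, C) = Add(L, Mul(L, Pow(C, 2))) (Function('q')(L, C) = Add(Mul(L, Pow(C, 2)), L) = Add(L, Mul(L, Pow(C, 2))))
y = Rational(-1, 318) (y = Pow(Add(-203, -115), -1) = Pow(-318, -1) = Rational(-1, 318) ≈ -0.0031447)
Mul(y, Mul(-1, Function('q')(9, Pow(Add(15, 4), -1)))) = Mul(Rational(-1, 318), Mul(-1, Mul(9, Add(1, Pow(Pow(Add(15, 4), -1), 2))))) = Mul(Rational(-1, 318), Mul(-1, Mul(9, Add(1, Pow(Pow(19, -1), 2))))) = Mul(Rational(-1, 318), Mul(-1, Mul(9, Add(1, Pow(Rational(1, 19), 2))))) = Mul(Rational(-1, 318), Mul(-1, Mul(9, Add(1, Rational(1, 361))))) = Mul(Rational(-1, 318), Mul(-1, Mul(9, Rational(362, 361)))) = Mul(Rational(-1, 318), Mul(-1, Rational(3258, 361))) = Mul(Rational(-1, 318), Rational(-3258, 361)) = Rational(543, 19133)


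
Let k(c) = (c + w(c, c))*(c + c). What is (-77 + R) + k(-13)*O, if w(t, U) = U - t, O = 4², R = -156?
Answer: 5175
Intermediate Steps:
O = 16
k(c) = 2*c² (k(c) = (c + (c - c))*(c + c) = (c + 0)*(2*c) = c*(2*c) = 2*c²)
(-77 + R) + k(-13)*O = (-77 - 156) + (2*(-13)²)*16 = -233 + (2*169)*16 = -233 + 338*16 = -233 + 5408 = 5175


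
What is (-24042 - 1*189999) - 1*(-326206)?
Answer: 112165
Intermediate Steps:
(-24042 - 1*189999) - 1*(-326206) = (-24042 - 189999) + 326206 = -214041 + 326206 = 112165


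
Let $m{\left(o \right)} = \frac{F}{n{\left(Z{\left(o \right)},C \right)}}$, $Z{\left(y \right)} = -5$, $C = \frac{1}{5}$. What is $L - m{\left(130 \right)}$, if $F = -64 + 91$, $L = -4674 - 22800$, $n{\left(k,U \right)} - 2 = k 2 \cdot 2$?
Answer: $- \frac{54945}{2} \approx -27473.0$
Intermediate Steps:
$C = \frac{1}{5} \approx 0.2$
$n{\left(k,U \right)} = 2 + 4 k$ ($n{\left(k,U \right)} = 2 + k 2 \cdot 2 = 2 + 2 k 2 = 2 + 4 k$)
$L = -27474$ ($L = -4674 - 22800 = -27474$)
$F = 27$
$m{\left(o \right)} = - \frac{3}{2}$ ($m{\left(o \right)} = \frac{27}{2 + 4 \left(-5\right)} = \frac{27}{2 - 20} = \frac{27}{-18} = 27 \left(- \frac{1}{18}\right) = - \frac{3}{2}$)
$L - m{\left(130 \right)} = -27474 - - \frac{3}{2} = -27474 + \frac{3}{2} = - \frac{54945}{2}$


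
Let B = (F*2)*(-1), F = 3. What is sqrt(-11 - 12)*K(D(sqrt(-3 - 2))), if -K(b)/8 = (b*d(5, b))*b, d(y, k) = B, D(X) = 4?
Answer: 768*I*sqrt(23) ≈ 3683.2*I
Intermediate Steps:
B = -6 (B = (3*2)*(-1) = 6*(-1) = -6)
d(y, k) = -6
K(b) = 48*b**2 (K(b) = -8*b*(-6)*b = -8*(-6*b)*b = -(-48)*b**2 = 48*b**2)
sqrt(-11 - 12)*K(D(sqrt(-3 - 2))) = sqrt(-11 - 12)*(48*4**2) = sqrt(-23)*(48*16) = (I*sqrt(23))*768 = 768*I*sqrt(23)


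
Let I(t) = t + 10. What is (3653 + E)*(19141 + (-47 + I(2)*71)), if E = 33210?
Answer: 735269398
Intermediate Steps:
I(t) = 10 + t
(3653 + E)*(19141 + (-47 + I(2)*71)) = (3653 + 33210)*(19141 + (-47 + (10 + 2)*71)) = 36863*(19141 + (-47 + 12*71)) = 36863*(19141 + (-47 + 852)) = 36863*(19141 + 805) = 36863*19946 = 735269398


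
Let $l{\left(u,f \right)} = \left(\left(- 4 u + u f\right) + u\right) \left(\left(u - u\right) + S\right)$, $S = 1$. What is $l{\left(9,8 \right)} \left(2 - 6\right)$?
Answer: $-180$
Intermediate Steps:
$l{\left(u,f \right)} = - 3 u + f u$ ($l{\left(u,f \right)} = \left(\left(- 4 u + u f\right) + u\right) \left(\left(u - u\right) + 1\right) = \left(\left(- 4 u + f u\right) + u\right) \left(0 + 1\right) = \left(- 3 u + f u\right) 1 = - 3 u + f u$)
$l{\left(9,8 \right)} \left(2 - 6\right) = 9 \left(-3 + 8\right) \left(2 - 6\right) = 9 \cdot 5 \left(-4\right) = 45 \left(-4\right) = -180$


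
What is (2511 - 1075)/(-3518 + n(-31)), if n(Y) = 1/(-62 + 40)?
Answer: -31592/77397 ≈ -0.40818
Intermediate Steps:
n(Y) = -1/22 (n(Y) = 1/(-22) = -1/22)
(2511 - 1075)/(-3518 + n(-31)) = (2511 - 1075)/(-3518 - 1/22) = 1436/(-77397/22) = 1436*(-22/77397) = -31592/77397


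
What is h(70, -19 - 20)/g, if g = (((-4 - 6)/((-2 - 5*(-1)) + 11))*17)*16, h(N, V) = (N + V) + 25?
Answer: -49/170 ≈ -0.28824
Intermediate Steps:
h(N, V) = 25 + N + V
g = -1360/7 (g = (-10/((-2 + 5) + 11)*17)*16 = (-10/(3 + 11)*17)*16 = (-10/14*17)*16 = (-10*1/14*17)*16 = -5/7*17*16 = -85/7*16 = -1360/7 ≈ -194.29)
h(70, -19 - 20)/g = (25 + 70 + (-19 - 20))/(-1360/7) = (25 + 70 - 39)*(-7/1360) = 56*(-7/1360) = -49/170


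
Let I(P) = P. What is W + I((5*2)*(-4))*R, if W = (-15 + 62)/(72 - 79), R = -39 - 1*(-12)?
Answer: 7513/7 ≈ 1073.3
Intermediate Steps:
R = -27 (R = -39 + 12 = -27)
W = -47/7 (W = 47/(-7) = 47*(-⅐) = -47/7 ≈ -6.7143)
W + I((5*2)*(-4))*R = -47/7 + ((5*2)*(-4))*(-27) = -47/7 + (10*(-4))*(-27) = -47/7 - 40*(-27) = -47/7 + 1080 = 7513/7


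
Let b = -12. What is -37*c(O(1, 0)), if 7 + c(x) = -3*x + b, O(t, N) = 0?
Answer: 703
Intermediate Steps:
c(x) = -19 - 3*x (c(x) = -7 + (-3*x - 12) = -7 + (-12 - 3*x) = -19 - 3*x)
-37*c(O(1, 0)) = -37*(-19 - 3*0) = -37*(-19 + 0) = -37*(-19) = 703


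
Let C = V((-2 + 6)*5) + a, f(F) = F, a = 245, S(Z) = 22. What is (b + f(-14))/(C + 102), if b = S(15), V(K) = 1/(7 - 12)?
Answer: 20/867 ≈ 0.023068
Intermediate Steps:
V(K) = -⅕ (V(K) = 1/(-5) = -⅕)
C = 1224/5 (C = -⅕ + 245 = 1224/5 ≈ 244.80)
b = 22
(b + f(-14))/(C + 102) = (22 - 14)/(1224/5 + 102) = 8/(1734/5) = 8*(5/1734) = 20/867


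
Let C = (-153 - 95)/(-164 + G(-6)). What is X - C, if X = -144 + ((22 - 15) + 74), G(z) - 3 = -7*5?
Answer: -3149/49 ≈ -64.265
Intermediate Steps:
G(z) = -32 (G(z) = 3 - 7*5 = 3 - 35 = -32)
X = -63 (X = -144 + (7 + 74) = -144 + 81 = -63)
C = 62/49 (C = (-153 - 95)/(-164 - 32) = -248/(-196) = -248*(-1/196) = 62/49 ≈ 1.2653)
X - C = -63 - 1*62/49 = -63 - 62/49 = -3149/49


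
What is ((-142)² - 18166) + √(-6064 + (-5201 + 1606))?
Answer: 1998 + I*√9659 ≈ 1998.0 + 98.28*I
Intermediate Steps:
((-142)² - 18166) + √(-6064 + (-5201 + 1606)) = (20164 - 18166) + √(-6064 - 3595) = 1998 + √(-9659) = 1998 + I*√9659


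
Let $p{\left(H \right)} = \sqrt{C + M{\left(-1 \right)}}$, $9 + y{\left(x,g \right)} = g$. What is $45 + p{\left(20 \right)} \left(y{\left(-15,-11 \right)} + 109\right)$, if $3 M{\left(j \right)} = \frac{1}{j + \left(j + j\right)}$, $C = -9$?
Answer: $45 + \frac{89 i \sqrt{82}}{3} \approx 45.0 + 268.64 i$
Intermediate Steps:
$M{\left(j \right)} = \frac{1}{9 j}$ ($M{\left(j \right)} = \frac{1}{3 \left(j + \left(j + j\right)\right)} = \frac{1}{3 \left(j + 2 j\right)} = \frac{1}{3 \cdot 3 j} = \frac{\frac{1}{3} \frac{1}{j}}{3} = \frac{1}{9 j}$)
$y{\left(x,g \right)} = -9 + g$
$p{\left(H \right)} = \frac{i \sqrt{82}}{3}$ ($p{\left(H \right)} = \sqrt{-9 + \frac{1}{9 \left(-1\right)}} = \sqrt{-9 + \frac{1}{9} \left(-1\right)} = \sqrt{-9 - \frac{1}{9}} = \sqrt{- \frac{82}{9}} = \frac{i \sqrt{82}}{3}$)
$45 + p{\left(20 \right)} \left(y{\left(-15,-11 \right)} + 109\right) = 45 + \frac{i \sqrt{82}}{3} \left(\left(-9 - 11\right) + 109\right) = 45 + \frac{i \sqrt{82}}{3} \left(-20 + 109\right) = 45 + \frac{i \sqrt{82}}{3} \cdot 89 = 45 + \frac{89 i \sqrt{82}}{3}$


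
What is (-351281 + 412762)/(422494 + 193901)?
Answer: 61481/616395 ≈ 0.099743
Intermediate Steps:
(-351281 + 412762)/(422494 + 193901) = 61481/616395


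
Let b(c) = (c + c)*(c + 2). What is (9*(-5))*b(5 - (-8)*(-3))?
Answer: -29070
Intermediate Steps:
b(c) = 2*c*(2 + c) (b(c) = (2*c)*(2 + c) = 2*c*(2 + c))
(9*(-5))*b(5 - (-8)*(-3)) = (9*(-5))*(2*(5 - (-8)*(-3))*(2 + (5 - (-8)*(-3)))) = -90*(5 - 2*12)*(2 + (5 - 2*12)) = -90*(5 - 24)*(2 + (5 - 24)) = -90*(-19)*(2 - 19) = -90*(-19)*(-17) = -45*646 = -29070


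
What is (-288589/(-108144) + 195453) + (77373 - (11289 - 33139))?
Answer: 31867729933/108144 ≈ 2.9468e+5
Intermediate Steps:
(-288589/(-108144) + 195453) + (77373 - (11289 - 33139)) = (-288589*(-1/108144) + 195453) + (77373 - 1*(-21850)) = (288589/108144 + 195453) + (77373 + 21850) = 21137357821/108144 + 99223 = 31867729933/108144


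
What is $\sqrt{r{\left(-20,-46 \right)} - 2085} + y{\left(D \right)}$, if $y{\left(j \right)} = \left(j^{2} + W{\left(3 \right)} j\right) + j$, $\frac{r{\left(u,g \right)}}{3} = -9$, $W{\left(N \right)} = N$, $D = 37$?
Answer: $1517 + 8 i \sqrt{33} \approx 1517.0 + 45.956 i$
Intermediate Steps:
$r{\left(u,g \right)} = -27$ ($r{\left(u,g \right)} = 3 \left(-9\right) = -27$)
$y{\left(j \right)} = j^{2} + 4 j$ ($y{\left(j \right)} = \left(j^{2} + 3 j\right) + j = j^{2} + 4 j$)
$\sqrt{r{\left(-20,-46 \right)} - 2085} + y{\left(D \right)} = \sqrt{-27 - 2085} + 37 \left(4 + 37\right) = \sqrt{-2112} + 37 \cdot 41 = 8 i \sqrt{33} + 1517 = 1517 + 8 i \sqrt{33}$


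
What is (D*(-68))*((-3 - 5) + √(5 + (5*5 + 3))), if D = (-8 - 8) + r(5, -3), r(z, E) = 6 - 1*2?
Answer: -6528 + 816*√33 ≈ -1840.4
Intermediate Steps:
r(z, E) = 4 (r(z, E) = 6 - 2 = 4)
D = -12 (D = (-8 - 8) + 4 = -16 + 4 = -12)
(D*(-68))*((-3 - 5) + √(5 + (5*5 + 3))) = (-12*(-68))*((-3 - 5) + √(5 + (5*5 + 3))) = 816*(-8 + √(5 + (25 + 3))) = 816*(-8 + √(5 + 28)) = 816*(-8 + √33) = -6528 + 816*√33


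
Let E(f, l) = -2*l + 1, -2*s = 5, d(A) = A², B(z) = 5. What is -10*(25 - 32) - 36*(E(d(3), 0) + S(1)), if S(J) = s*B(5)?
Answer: 484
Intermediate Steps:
s = -5/2 (s = -½*5 = -5/2 ≈ -2.5000)
S(J) = -25/2 (S(J) = -5/2*5 = -25/2)
E(f, l) = 1 - 2*l
-10*(25 - 32) - 36*(E(d(3), 0) + S(1)) = -10*(25 - 32) - 36*((1 - 2*0) - 25/2) = -10*(-7) - 36*((1 + 0) - 25/2) = 70 - 36*(1 - 25/2) = 70 - 36*(-23)/2 = 70 - 1*(-414) = 70 + 414 = 484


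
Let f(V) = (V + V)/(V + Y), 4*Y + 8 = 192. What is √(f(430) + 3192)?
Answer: √45227497/119 ≈ 56.514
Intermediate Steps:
Y = 46 (Y = -2 + (¼)*192 = -2 + 48 = 46)
f(V) = 2*V/(46 + V) (f(V) = (V + V)/(V + 46) = (2*V)/(46 + V) = 2*V/(46 + V))
√(f(430) + 3192) = √(2*430/(46 + 430) + 3192) = √(2*430/476 + 3192) = √(2*430*(1/476) + 3192) = √(215/119 + 3192) = √(380063/119) = √45227497/119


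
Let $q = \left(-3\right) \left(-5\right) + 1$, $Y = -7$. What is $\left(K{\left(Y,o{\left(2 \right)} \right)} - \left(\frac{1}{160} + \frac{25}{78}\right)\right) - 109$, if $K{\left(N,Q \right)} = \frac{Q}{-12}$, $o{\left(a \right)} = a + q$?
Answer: $- \frac{691559}{6240} \approx -110.83$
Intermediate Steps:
$q = 16$ ($q = 15 + 1 = 16$)
$o{\left(a \right)} = 16 + a$ ($o{\left(a \right)} = a + 16 = 16 + a$)
$K{\left(N,Q \right)} = - \frac{Q}{12}$ ($K{\left(N,Q \right)} = Q \left(- \frac{1}{12}\right) = - \frac{Q}{12}$)
$\left(K{\left(Y,o{\left(2 \right)} \right)} - \left(\frac{1}{160} + \frac{25}{78}\right)\right) - 109 = \left(- \frac{16 + 2}{12} - \left(\frac{1}{160} + \frac{25}{78}\right)\right) - 109 = \left(\left(- \frac{1}{12}\right) 18 - \frac{2039}{6240}\right) - 109 = \left(- \frac{3}{2} - \frac{2039}{6240}\right) - 109 = - \frac{11399}{6240} - 109 = - \frac{691559}{6240}$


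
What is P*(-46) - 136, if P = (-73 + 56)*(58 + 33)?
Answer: 71026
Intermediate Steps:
P = -1547 (P = -17*91 = -1547)
P*(-46) - 136 = -1547*(-46) - 136 = 71162 - 136 = 71026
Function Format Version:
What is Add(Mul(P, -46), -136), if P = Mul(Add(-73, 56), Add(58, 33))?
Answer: 71026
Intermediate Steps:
P = -1547 (P = Mul(-17, 91) = -1547)
Add(Mul(P, -46), -136) = Add(Mul(-1547, -46), -136) = Add(71162, -136) = 71026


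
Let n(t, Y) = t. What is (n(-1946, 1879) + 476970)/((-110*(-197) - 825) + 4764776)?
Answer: 475024/4785621 ≈ 0.099261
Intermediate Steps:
(n(-1946, 1879) + 476970)/((-110*(-197) - 825) + 4764776) = (-1946 + 476970)/((-110*(-197) - 825) + 4764776) = 475024/((21670 - 825) + 4764776) = 475024/(20845 + 4764776) = 475024/4785621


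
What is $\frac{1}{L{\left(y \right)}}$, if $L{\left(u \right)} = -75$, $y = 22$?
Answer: $- \frac{1}{75} \approx -0.013333$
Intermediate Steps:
$\frac{1}{L{\left(y \right)}} = \frac{1}{-75} = - \frac{1}{75}$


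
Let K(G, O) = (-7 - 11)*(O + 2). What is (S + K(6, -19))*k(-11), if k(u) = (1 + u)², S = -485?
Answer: -17900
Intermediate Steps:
K(G, O) = -36 - 18*O (K(G, O) = -18*(2 + O) = -36 - 18*O)
(S + K(6, -19))*k(-11) = (-485 + (-36 - 18*(-19)))*(1 - 11)² = (-485 + (-36 + 342))*(-10)² = (-485 + 306)*100 = -179*100 = -17900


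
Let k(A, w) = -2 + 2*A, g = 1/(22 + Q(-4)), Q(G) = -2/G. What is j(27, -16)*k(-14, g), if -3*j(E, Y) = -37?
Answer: -370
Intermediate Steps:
j(E, Y) = 37/3 (j(E, Y) = -⅓*(-37) = 37/3)
g = 2/45 (g = 1/(22 - 2/(-4)) = 1/(22 - 2*(-¼)) = 1/(22 + ½) = 1/(45/2) = 2/45 ≈ 0.044444)
j(27, -16)*k(-14, g) = 37*(-2 + 2*(-14))/3 = 37*(-2 - 28)/3 = (37/3)*(-30) = -370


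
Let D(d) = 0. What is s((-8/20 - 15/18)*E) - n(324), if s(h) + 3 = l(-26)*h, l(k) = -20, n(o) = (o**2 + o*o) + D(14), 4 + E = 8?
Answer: -629569/3 ≈ -2.0986e+5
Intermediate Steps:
E = 4 (E = -4 + 8 = 4)
n(o) = 2*o**2 (n(o) = (o**2 + o*o) + 0 = (o**2 + o**2) + 0 = 2*o**2 + 0 = 2*o**2)
s(h) = -3 - 20*h
s((-8/20 - 15/18)*E) - n(324) = (-3 - 20*(-8/20 - 15/18)*4) - 2*324**2 = (-3 - 20*(-8*1/20 - 15*1/18)*4) - 2*104976 = (-3 - 20*(-2/5 - 5/6)*4) - 1*209952 = (-3 - (-74)*4/3) - 209952 = (-3 - 20*(-74/15)) - 209952 = (-3 + 296/3) - 209952 = 287/3 - 209952 = -629569/3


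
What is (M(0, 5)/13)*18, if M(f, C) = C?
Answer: 90/13 ≈ 6.9231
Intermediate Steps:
(M(0, 5)/13)*18 = (5/13)*18 = 90/13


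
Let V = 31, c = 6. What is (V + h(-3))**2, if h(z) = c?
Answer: 1369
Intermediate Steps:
h(z) = 6
(V + h(-3))**2 = (31 + 6)**2 = 37**2 = 1369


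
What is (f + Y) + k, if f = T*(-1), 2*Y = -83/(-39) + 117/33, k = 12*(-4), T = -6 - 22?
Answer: -7363/429 ≈ -17.163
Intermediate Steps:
T = -28
k = -48
Y = 1217/429 (Y = (-83/(-39) + 117/33)/2 = (-83*(-1/39) + 117*(1/33))/2 = (83/39 + 39/11)/2 = (½)*(2434/429) = 1217/429 ≈ 2.8368)
f = 28 (f = -28*(-1) = 28)
(f + Y) + k = (28 + 1217/429) - 48 = 13229/429 - 48 = -7363/429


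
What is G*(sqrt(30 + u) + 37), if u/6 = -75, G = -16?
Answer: -592 - 32*I*sqrt(105) ≈ -592.0 - 327.9*I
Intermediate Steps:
u = -450 (u = 6*(-75) = -450)
G*(sqrt(30 + u) + 37) = -16*(sqrt(30 - 450) + 37) = -16*(sqrt(-420) + 37) = -16*(2*I*sqrt(105) + 37) = -16*(37 + 2*I*sqrt(105)) = -592 - 32*I*sqrt(105)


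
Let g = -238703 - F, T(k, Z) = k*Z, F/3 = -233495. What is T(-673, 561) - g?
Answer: -839335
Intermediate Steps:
F = -700485 (F = 3*(-233495) = -700485)
T(k, Z) = Z*k
g = 461782 (g = -238703 - 1*(-700485) = -238703 + 700485 = 461782)
T(-673, 561) - g = 561*(-673) - 1*461782 = -377553 - 461782 = -839335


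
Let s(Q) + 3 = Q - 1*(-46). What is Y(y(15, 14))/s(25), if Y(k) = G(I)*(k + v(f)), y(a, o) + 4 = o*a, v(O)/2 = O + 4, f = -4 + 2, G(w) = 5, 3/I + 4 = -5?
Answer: 525/34 ≈ 15.441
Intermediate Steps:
I = -1/3 (I = 3/(-4 - 5) = 3/(-9) = 3*(-1/9) = -1/3 ≈ -0.33333)
f = -2
v(O) = 8 + 2*O (v(O) = 2*(O + 4) = 2*(4 + O) = 8 + 2*O)
y(a, o) = -4 + a*o (y(a, o) = -4 + o*a = -4 + a*o)
s(Q) = 43 + Q (s(Q) = -3 + (Q - 1*(-46)) = -3 + (Q + 46) = -3 + (46 + Q) = 43 + Q)
Y(k) = 20 + 5*k (Y(k) = 5*(k + (8 + 2*(-2))) = 5*(k + (8 - 4)) = 5*(k + 4) = 5*(4 + k) = 20 + 5*k)
Y(y(15, 14))/s(25) = (20 + 5*(-4 + 15*14))/(43 + 25) = (20 + 5*(-4 + 210))/68 = (20 + 5*206)*(1/68) = (20 + 1030)*(1/68) = 1050*(1/68) = 525/34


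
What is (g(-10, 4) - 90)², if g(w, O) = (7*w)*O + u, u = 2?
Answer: 135424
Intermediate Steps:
g(w, O) = 2 + 7*O*w (g(w, O) = (7*w)*O + 2 = 7*O*w + 2 = 2 + 7*O*w)
(g(-10, 4) - 90)² = ((2 + 7*4*(-10)) - 90)² = ((2 - 280) - 90)² = (-278 - 90)² = (-368)² = 135424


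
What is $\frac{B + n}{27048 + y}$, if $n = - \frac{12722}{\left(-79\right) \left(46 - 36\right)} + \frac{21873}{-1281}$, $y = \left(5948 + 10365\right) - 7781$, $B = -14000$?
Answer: $- \frac{1180736899}{3000550350} \approx -0.39351$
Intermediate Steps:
$y = 8532$ ($y = 16313 - 7781 = 8532$)
$n = - \frac{163798}{168665}$ ($n = - \frac{12722}{\left(-79\right) 10} + 21873 \left(- \frac{1}{1281}\right) = - \frac{12722}{-790} - \frac{7291}{427} = \left(-12722\right) \left(- \frac{1}{790}\right) - \frac{7291}{427} = \frac{6361}{395} - \frac{7291}{427} = - \frac{163798}{168665} \approx -0.97114$)
$\frac{B + n}{27048 + y} = \frac{-14000 - \frac{163798}{168665}}{27048 + 8532} = - \frac{2361473798}{168665 \cdot 35580} = \left(- \frac{2361473798}{168665}\right) \frac{1}{35580} = - \frac{1180736899}{3000550350}$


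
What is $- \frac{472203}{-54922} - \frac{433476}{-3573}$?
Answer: $\frac{2832727799}{21804034} \approx 129.92$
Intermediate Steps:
$- \frac{472203}{-54922} - \frac{433476}{-3573} = \left(-472203\right) \left(- \frac{1}{54922}\right) - - \frac{48164}{397} = \frac{472203}{54922} + \frac{48164}{397} = \frac{2832727799}{21804034}$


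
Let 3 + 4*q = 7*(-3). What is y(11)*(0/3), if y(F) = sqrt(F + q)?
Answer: 0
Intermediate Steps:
q = -6 (q = -3/4 + (7*(-3))/4 = -3/4 + (1/4)*(-21) = -3/4 - 21/4 = -6)
y(F) = sqrt(-6 + F) (y(F) = sqrt(F - 6) = sqrt(-6 + F))
y(11)*(0/3) = sqrt(-6 + 11)*(0/3) = sqrt(5)*(0*(1/3)) = sqrt(5)*0 = 0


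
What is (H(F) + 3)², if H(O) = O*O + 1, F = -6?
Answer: 1600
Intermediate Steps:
H(O) = 1 + O² (H(O) = O² + 1 = 1 + O²)
(H(F) + 3)² = ((1 + (-6)²) + 3)² = ((1 + 36) + 3)² = (37 + 3)² = 40² = 1600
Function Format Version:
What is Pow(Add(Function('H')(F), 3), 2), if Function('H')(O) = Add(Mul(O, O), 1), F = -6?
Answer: 1600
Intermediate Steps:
Function('H')(O) = Add(1, Pow(O, 2)) (Function('H')(O) = Add(Pow(O, 2), 1) = Add(1, Pow(O, 2)))
Pow(Add(Function('H')(F), 3), 2) = Pow(Add(Add(1, Pow(-6, 2)), 3), 2) = Pow(Add(Add(1, 36), 3), 2) = Pow(Add(37, 3), 2) = Pow(40, 2) = 1600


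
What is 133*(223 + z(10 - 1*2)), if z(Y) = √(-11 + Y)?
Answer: 29659 + 133*I*√3 ≈ 29659.0 + 230.36*I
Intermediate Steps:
133*(223 + z(10 - 1*2)) = 133*(223 + √(-11 + (10 - 1*2))) = 133*(223 + √(-11 + (10 - 2))) = 133*(223 + √(-11 + 8)) = 133*(223 + √(-3)) = 133*(223 + I*√3) = 29659 + 133*I*√3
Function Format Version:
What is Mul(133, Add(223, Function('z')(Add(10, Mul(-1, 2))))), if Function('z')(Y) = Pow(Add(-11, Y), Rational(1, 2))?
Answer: Add(29659, Mul(133, I, Pow(3, Rational(1, 2)))) ≈ Add(29659., Mul(230.36, I))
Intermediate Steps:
Mul(133, Add(223, Function('z')(Add(10, Mul(-1, 2))))) = Mul(133, Add(223, Pow(Add(-11, Add(10, Mul(-1, 2))), Rational(1, 2)))) = Mul(133, Add(223, Pow(Add(-11, Add(10, -2)), Rational(1, 2)))) = Mul(133, Add(223, Pow(Add(-11, 8), Rational(1, 2)))) = Mul(133, Add(223, Pow(-3, Rational(1, 2)))) = Mul(133, Add(223, Mul(I, Pow(3, Rational(1, 2))))) = Add(29659, Mul(133, I, Pow(3, Rational(1, 2))))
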